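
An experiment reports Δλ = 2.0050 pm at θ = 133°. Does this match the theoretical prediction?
No, inconsistent

Calculate the expected shift for θ = 133°:

Δλ_expected = λ_C(1 - cos(133°))
Δλ_expected = 2.4263 × (1 - cos(133°))
Δλ_expected = 2.4263 × 1.6820
Δλ_expected = 4.0810 pm

Given shift: 2.0050 pm
Expected shift: 4.0810 pm
Difference: 2.0761 pm

The values do not match. The given shift corresponds to θ ≈ 80.0°, not 133°.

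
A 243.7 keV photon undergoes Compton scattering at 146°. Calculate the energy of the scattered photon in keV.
130.1618 keV

First convert energy to wavelength:
λ = hc/E, with hc ≈ 1239.842 keV·pm (i.e. 1239.842 eV·nm)

For E = 243.7 keV = 243700 eV:
λ = 1239.842 keV·pm / 243.7 keV
λ = 5.0876 pm

Calculate the Compton shift:
Δλ = λ_C(1 - cos(146°)) = 2.4263 × 1.8290
Δλ = 4.4378 pm

Final wavelength:
λ' = 5.0876 + 4.4378 = 9.5254 pm

Final energy:
E' = hc/λ' = 1239.842 / 9.5254 = 130.1618 keV

(Intermediate values are shown rounded; full precision is carried through to the final answer.)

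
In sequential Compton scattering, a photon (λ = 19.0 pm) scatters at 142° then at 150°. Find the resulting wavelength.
27.8658 pm

Apply Compton shift twice:

First scattering at θ₁ = 142°:
Δλ₁ = λ_C(1 - cos(142°))
Δλ₁ = 2.4263 × 1.7880
Δλ₁ = 4.3383 pm

After first scattering:
λ₁ = 19.0 + 4.3383 = 23.3383 pm

Second scattering at θ₂ = 150°:
Δλ₂ = λ_C(1 - cos(150°))
Δλ₂ = 2.4263 × 1.8660
Δλ₂ = 4.5276 pm

Final wavelength:
λ₂ = 23.3383 + 4.5276 = 27.8658 pm

Total shift: Δλ_total = 4.3383 + 4.5276 = 8.8658 pm

(Intermediate values are shown rounded; full precision is carried through to the final answer.)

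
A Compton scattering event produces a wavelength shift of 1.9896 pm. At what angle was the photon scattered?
79.63°

From the Compton formula Δλ = λ_C(1 - cos θ), we can solve for θ:

cos θ = 1 - Δλ/λ_C

Given:
- Δλ = 1.9896 pm
- λ_C = h/(m_e·c) ≈ 2.42631024 pm

cos θ = 1 - 1.9896/2.42631024
cos θ = 1 - 0.820011
cos θ = 0.179989

θ = arccos(0.179989)
θ = 79.63°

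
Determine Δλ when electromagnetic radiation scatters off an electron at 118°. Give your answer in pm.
3.5654 pm

Using the Compton scattering formula:
Δλ = λ_C(1 - cos θ)

where λ_C = h/(m_e·c) ≈ 2.4263 pm is the Compton wavelength of an electron.

For θ = 118°:
cos(118°) = -0.4695
1 - cos(118°) = 1.4695

Δλ = 2.4263 × 1.4695
Δλ = 3.5654 pm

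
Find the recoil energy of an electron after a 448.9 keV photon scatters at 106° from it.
237.2162 keV

By energy conservation: K_e = E_initial - E_final

First find the scattered photon energy:
Initial wavelength: λ = hc/E = 2.7620 pm
Compton shift: Δλ = λ_C(1 - cos(106°)) = 3.0951 pm
Final wavelength: λ' = 2.7620 + 3.0951 = 5.8570 pm
Final photon energy: E' = hc/λ' = 211.6838 keV

Electron kinetic energy:
K_e = E - E' = 448.9000 - 211.6838 = 237.2162 keV

(Intermediate values are shown rounded; full precision is carried through to the final answer.)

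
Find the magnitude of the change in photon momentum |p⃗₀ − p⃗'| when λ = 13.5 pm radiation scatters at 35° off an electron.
2.9091e-23 kg·m/s

Photon momentum magnitude is p = h/λ.

Initial momentum:
p₀ = h/λ = 6.6261e-34/1.3500e-11 = 4.9082e-23 kg·m/s

After scattering:
λ' = λ + Δλ = 13.5 + 0.4388 = 13.9388 pm
p' = h/λ' = 6.6261e-34/1.3939e-11 = 4.7537e-23 kg·m/s

Momentum is a vector; the scattered photon's direction makes angle θ = 35° with the incident direction. The magnitude of the vector change Δp⃗ = p⃗₀ − p⃗' is found from the law of cosines:
|Δp⃗|² = p₀² + p'² − 2p₀p'cos θ
|Δp⃗|² = (4.9082e-23)² + (4.7537e-23)² − 2·4.9082e-23·4.7537e-23·cos(35°)
|Δp⃗| = 2.9091e-23 kg·m/s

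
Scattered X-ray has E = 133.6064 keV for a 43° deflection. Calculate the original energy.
143.7000 keV

Convert final energy to wavelength (hc ≈ 1239.842 keV·pm):
λ' = hc/E' = 1239.842 / 133.6064 = 9.2798 pm

Calculate the Compton shift:
Δλ = λ_C(1 - cos(43°))
Δλ = 2.4263 × (1 - cos(43°))
Δλ = 0.6518 pm

Initial wavelength:
λ = λ' - Δλ = 9.2798 - 0.6518 = 8.6280 pm

Initial energy:
E = hc/λ = 1239.842 / 8.6280 = 143.7000 keV

(Intermediate values are shown rounded; full precision is carried through to the final answer.)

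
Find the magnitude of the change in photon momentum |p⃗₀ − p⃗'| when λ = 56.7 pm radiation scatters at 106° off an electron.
1.8187e-23 kg·m/s

Photon momentum magnitude is p = h/λ.

Initial momentum:
p₀ = h/λ = 6.6261e-34/5.6700e-11 = 1.1686e-23 kg·m/s

After scattering:
λ' = λ + Δλ = 56.7 + 3.0951 = 59.7951 pm
p' = h/λ' = 6.6261e-34/5.9795e-11 = 1.1081e-23 kg·m/s

Momentum is a vector; the scattered photon's direction makes angle θ = 106° with the incident direction. The magnitude of the vector change Δp⃗ = p⃗₀ − p⃗' is found from the law of cosines:
|Δp⃗|² = p₀² + p'² − 2p₀p'cos θ
|Δp⃗|² = (1.1686e-23)² + (1.1081e-23)² − 2·1.1686e-23·1.1081e-23·cos(106°)
|Δp⃗| = 1.8187e-23 kg·m/s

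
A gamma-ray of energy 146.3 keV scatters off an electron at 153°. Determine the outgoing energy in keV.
94.9138 keV

First convert energy to wavelength:
λ = hc/E, with hc ≈ 1239.842 keV·pm (i.e. 1239.842 eV·nm)

For E = 146.3 keV = 146300 eV:
λ = 1239.842 keV·pm / 146.3 keV
λ = 8.4747 pm

Calculate the Compton shift:
Δλ = λ_C(1 - cos(153°)) = 2.4263 × 1.8910
Δλ = 4.5882 pm

Final wavelength:
λ' = 8.4747 + 4.5882 = 13.0628 pm

Final energy:
E' = hc/λ' = 1239.842 / 13.0628 = 94.9138 keV

(Intermediate values are shown rounded; full precision is carried through to the final answer.)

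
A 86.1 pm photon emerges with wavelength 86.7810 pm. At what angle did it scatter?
44.00°

First find the wavelength shift:
Δλ = λ' - λ = 86.7810 - 86.1 = 0.6810 pm

Using Δλ = λ_C(1 - cos θ), with λ_C = h/(m_e·c) ≈ 2.42631024 pm:
cos θ = 1 - Δλ/λ_C
cos θ = 1 - 0.6810/2.42631024
cos θ = 0.719327

θ = arccos(0.719327)
θ = 44.00°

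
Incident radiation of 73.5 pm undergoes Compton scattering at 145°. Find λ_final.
77.9138 pm

Using the Compton scattering formula:
λ' = λ + Δλ = λ + λ_C(1 - cos θ)

Given:
- Initial wavelength λ = 73.5 pm
- Scattering angle θ = 145°
- Compton wavelength λ_C ≈ 2.4263 pm

Calculate the shift:
Δλ = 2.4263 × (1 - cos(145°))
Δλ = 2.4263 × 1.8192
Δλ = 4.4138 pm

Final wavelength:
λ' = 73.5 + 4.4138 = 77.9138 pm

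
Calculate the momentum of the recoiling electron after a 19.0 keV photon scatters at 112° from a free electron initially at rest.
1.6429e-23 kg·m/s

The electron is initially at rest, so by conservation of momentum:
p⃗_e = p⃗₀ − p⃗'  (incident photon momentum minus scattered photon momentum)

Photon momentum magnitudes (p = h/λ = E/c):
λ₀ = hc/E₀ = 65.2548 pm → p₀ = h/λ₀ = 1.0154e-23 kg·m/s
Δλ = λ_C(1 − cos 112°) = 3.3352 pm
λ' = 68.5901 pm → p' = h/λ' = 9.6604e-24 kg·m/s

The scattered photon makes angle θ = 112° with the incident direction, so by the law of cosines:
|p⃗_e|² = p₀² + p'² − 2p₀p'cos θ
|p⃗_e|² = (1.0154e-23)² + (9.6604e-24)² − 2·1.0154e-23·9.6604e-24·cos(112°)
|p⃗_e| = 1.6429e-23 kg·m/s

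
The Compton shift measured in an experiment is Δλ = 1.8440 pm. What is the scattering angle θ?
76.11°

From the Compton formula Δλ = λ_C(1 - cos θ), we can solve for θ:

cos θ = 1 - Δλ/λ_C

Given:
- Δλ = 1.8440 pm
- λ_C = h/(m_e·c) ≈ 2.42631024 pm

cos θ = 1 - 1.8440/2.42631024
cos θ = 1 - 0.760002
cos θ = 0.239998

θ = arccos(0.239998)
θ = 76.11°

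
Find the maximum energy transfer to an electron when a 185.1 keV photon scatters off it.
77.7623 keV

Maximum energy transfer occurs at θ = 180° (backscattering).

Initial photon: E₀ = 185.1 keV → λ₀ = 6.6982 pm

Maximum Compton shift (at 180°):
Δλ_max = 2λ_C = 2 × 2.4263 = 4.8526 pm

Final wavelength:
λ' = 6.6982 + 4.8526 = 11.5508 pm

Minimum photon energy (maximum energy to electron):
E'_min = hc/λ' = 107.3377 keV

Maximum electron kinetic energy:
K_max = E₀ - E'_min = 185.1000 - 107.3377 = 77.7623 keV

(Intermediate values are shown rounded; full precision is carried through to the final answer.)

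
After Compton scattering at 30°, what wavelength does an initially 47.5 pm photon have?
47.8251 pm

Using the Compton formula: λ' = λ + λ_C(1 − cos θ)

For θ = 30°, cos θ = √3/2 (exact) ≈ 0.8660, so:
1 − cos 30° = 1 − (√3/2) ≈ 0.1340

Δλ = λ_C × 0.1340 = 2.4263 × 0.1340 = 0.3251 pm

λ' = 47.5 + 0.3251 = 47.8251 pm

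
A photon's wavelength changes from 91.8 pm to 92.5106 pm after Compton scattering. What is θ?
45.00°

First find the wavelength shift:
Δλ = λ' - λ = 92.5106 - 91.8 = 0.7106 pm

Using Δλ = λ_C(1 - cos θ), with λ_C = h/(m_e·c) ≈ 2.42631024 pm:
cos θ = 1 - Δλ/λ_C
cos θ = 1 - 0.7106/2.42631024
cos θ = 0.707127

θ = arccos(0.707127)
θ = 45.00°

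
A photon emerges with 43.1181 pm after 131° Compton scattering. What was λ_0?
39.1000 pm

From λ' = λ + Δλ, we have λ = λ' - Δλ

First calculate the Compton shift:
Δλ = λ_C(1 - cos θ)
Δλ = 2.4263 × (1 - cos(131°))
Δλ = 2.4263 × 1.6561
Δλ = 4.0181 pm

Initial wavelength:
λ = λ' - Δλ
λ = 43.1181 - 4.0181
λ = 39.1000 pm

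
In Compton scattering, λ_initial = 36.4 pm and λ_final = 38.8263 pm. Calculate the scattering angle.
90.00°

First find the wavelength shift:
Δλ = λ' - λ = 38.8263 - 36.4 = 2.4263 pm

Using Δλ = λ_C(1 - cos θ), with λ_C = h/(m_e·c) ≈ 2.42631024 pm:
cos θ = 1 - Δλ/λ_C
cos θ = 1 - 2.4263/2.42631024
cos θ = 0.000004

θ = arccos(0.000004)
θ = 90.00°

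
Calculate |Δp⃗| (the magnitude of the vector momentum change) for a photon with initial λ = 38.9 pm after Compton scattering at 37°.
1.0745e-23 kg·m/s

Photon momentum magnitude is p = h/λ.

Initial momentum:
p₀ = h/λ = 6.6261e-34/3.8900e-11 = 1.7034e-23 kg·m/s

After scattering:
λ' = λ + Δλ = 38.9 + 0.4886 = 39.3886 pm
p' = h/λ' = 6.6261e-34/3.9389e-11 = 1.6822e-23 kg·m/s

Momentum is a vector; the scattered photon's direction makes angle θ = 37° with the incident direction. The magnitude of the vector change Δp⃗ = p⃗₀ − p⃗' is found from the law of cosines:
|Δp⃗|² = p₀² + p'² − 2p₀p'cos θ
|Δp⃗|² = (1.7034e-23)² + (1.6822e-23)² − 2·1.7034e-23·1.6822e-23·cos(37°)
|Δp⃗| = 1.0745e-23 kg·m/s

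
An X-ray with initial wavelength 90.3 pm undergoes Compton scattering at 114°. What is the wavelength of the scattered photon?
93.7132 pm

Using the Compton scattering formula:
λ' = λ + Δλ = λ + λ_C(1 - cos θ)

Given:
- Initial wavelength λ = 90.3 pm
- Scattering angle θ = 114°
- Compton wavelength λ_C ≈ 2.4263 pm

Calculate the shift:
Δλ = 2.4263 × (1 - cos(114°))
Δλ = 2.4263 × 1.4067
Δλ = 3.4132 pm

Final wavelength:
λ' = 90.3 + 3.4132 = 93.7132 pm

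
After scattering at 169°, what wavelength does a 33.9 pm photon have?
38.7080 pm

Using the Compton scattering formula:
λ' = λ + Δλ = λ + λ_C(1 - cos θ)

Given:
- Initial wavelength λ = 33.9 pm
- Scattering angle θ = 169°
- Compton wavelength λ_C ≈ 2.4263 pm

Calculate the shift:
Δλ = 2.4263 × (1 - cos(169°))
Δλ = 2.4263 × 1.9816
Δλ = 4.8080 pm

Final wavelength:
λ' = 33.9 + 4.8080 = 38.7080 pm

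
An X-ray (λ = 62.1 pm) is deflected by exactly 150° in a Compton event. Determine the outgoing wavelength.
66.6276 pm

Using the Compton formula: λ' = λ + λ_C(1 − cos θ)

For θ = 150°, cos θ = -√3/2 (exact) ≈ -0.8660, so:
1 − cos 150° = 1 − (-√3/2) ≈ 1.8660

Δλ = λ_C × 1.8660 = 2.4263 × 1.8660 = 4.5276 pm

λ' = 62.1 + 4.5276 = 66.6276 pm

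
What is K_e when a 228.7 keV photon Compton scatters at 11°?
1.8652 keV

By energy conservation: K_e = E_initial - E_final

First find the scattered photon energy:
Initial wavelength: λ = hc/E = 5.4213 pm
Compton shift: Δλ = λ_C(1 - cos(11°)) = 0.0446 pm
Final wavelength: λ' = 5.4213 + 0.0446 = 5.4658 pm
Final photon energy: E' = hc/λ' = 226.8348 keV

Electron kinetic energy:
K_e = E - E' = 228.7000 - 226.8348 = 1.8652 keV

(Intermediate values are shown rounded; full precision is carried through to the final answer.)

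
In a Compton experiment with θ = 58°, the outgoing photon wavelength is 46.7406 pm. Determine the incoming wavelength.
45.6000 pm

From λ' = λ + Δλ, we have λ = λ' - Δλ

First calculate the Compton shift:
Δλ = λ_C(1 - cos θ)
Δλ = 2.4263 × (1 - cos(58°))
Δλ = 2.4263 × 0.4701
Δλ = 1.1406 pm

Initial wavelength:
λ = λ' - Δλ
λ = 46.7406 - 1.1406
λ = 45.6000 pm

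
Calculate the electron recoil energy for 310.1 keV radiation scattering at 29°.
21.9263 keV

By energy conservation: K_e = E_initial - E_final

First find the scattered photon energy:
Initial wavelength: λ = hc/E = 3.9982 pm
Compton shift: Δλ = λ_C(1 - cos(29°)) = 0.3042 pm
Final wavelength: λ' = 3.9982 + 0.3042 = 4.3024 pm
Final photon energy: E' = hc/λ' = 288.1737 keV

Electron kinetic energy:
K_e = E - E' = 310.1000 - 288.1737 = 21.9263 keV

(Intermediate values are shown rounded; full precision is carried through to the final answer.)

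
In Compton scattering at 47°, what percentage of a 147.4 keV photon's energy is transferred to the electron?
0.0840 (or 8.40%)

Calculate initial and final photon energies:

Initial: E₀ = 147.4 keV → λ₀ = 8.4114 pm
Compton shift: Δλ = 0.7716 pm
Final wavelength: λ' = 9.1830 pm
Final energy: E' = 135.0152 keV

Fractional energy loss:
(E₀ - E')/E₀ = (147.4000 - 135.0152)/147.4000
= 12.3848/147.4000
= 0.0840
= 8.40%

(Intermediate values are shown rounded; full precision is carried through to the final answer.)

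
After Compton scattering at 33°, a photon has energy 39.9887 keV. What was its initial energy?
40.5000 keV

Convert final energy to wavelength (hc ≈ 1239.842 keV·pm):
λ' = hc/E' = 1239.842 / 39.9887 = 31.0048 pm

Calculate the Compton shift:
Δλ = λ_C(1 - cos(33°))
Δλ = 2.4263 × (1 - cos(33°))
Δλ = 0.3914 pm

Initial wavelength:
λ = λ' - Δλ = 31.0048 - 0.3914 = 30.6134 pm

Initial energy:
E = hc/λ = 1239.842 / 30.6134 = 40.5000 keV

(Intermediate values are shown rounded; full precision is carried through to the final answer.)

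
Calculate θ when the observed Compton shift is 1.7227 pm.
73.14°

From the Compton formula Δλ = λ_C(1 - cos θ), we can solve for θ:

cos θ = 1 - Δλ/λ_C

Given:
- Δλ = 1.7227 pm
- λ_C = h/(m_e·c) ≈ 2.42631024 pm

cos θ = 1 - 1.7227/2.42631024
cos θ = 1 - 0.710008
cos θ = 0.289992

θ = arccos(0.289992)
θ = 73.14°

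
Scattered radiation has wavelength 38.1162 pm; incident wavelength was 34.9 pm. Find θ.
109.00°

First find the wavelength shift:
Δλ = λ' - λ = 38.1162 - 34.9 = 3.2162 pm

Using Δλ = λ_C(1 - cos θ), with λ_C = h/(m_e·c) ≈ 2.42631024 pm:
cos θ = 1 - Δλ/λ_C
cos θ = 1 - 3.2162/2.42631024
cos θ = -0.325552

θ = arccos(-0.325552)
θ = 109.00°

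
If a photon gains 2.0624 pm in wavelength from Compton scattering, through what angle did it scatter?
81.37°

From the Compton formula Δλ = λ_C(1 - cos θ), we can solve for θ:

cos θ = 1 - Δλ/λ_C

Given:
- Δλ = 2.0624 pm
- λ_C = h/(m_e·c) ≈ 2.42631024 pm

cos θ = 1 - 2.0624/2.42631024
cos θ = 1 - 0.850015
cos θ = 0.149985

θ = arccos(0.149985)
θ = 81.37°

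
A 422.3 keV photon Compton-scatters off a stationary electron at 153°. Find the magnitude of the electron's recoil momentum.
3.0677e-22 kg·m/s

The electron is initially at rest, so by conservation of momentum:
p⃗_e = p⃗₀ − p⃗'  (incident photon momentum minus scattered photon momentum)

Photon momentum magnitudes (p = h/λ = E/c):
λ₀ = hc/E₀ = 2.9359 pm → p₀ = h/λ₀ = 2.2569e-22 kg·m/s
Δλ = λ_C(1 − cos 153°) = 4.5882 pm
λ' = 7.5241 pm → p' = h/λ' = 8.8065e-23 kg·m/s

The scattered photon makes angle θ = 153° with the incident direction, so by the law of cosines:
|p⃗_e|² = p₀² + p'² − 2p₀p'cos θ
|p⃗_e|² = (2.2569e-22)² + (8.8065e-23)² − 2·2.2569e-22·8.8065e-23·cos(153°)
|p⃗_e| = 3.0677e-22 kg·m/s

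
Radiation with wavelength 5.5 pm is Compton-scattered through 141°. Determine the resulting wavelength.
9.8119 pm

Using the Compton scattering formula:
λ' = λ + Δλ = λ + λ_C(1 - cos θ)

Given:
- Initial wavelength λ = 5.5 pm
- Scattering angle θ = 141°
- Compton wavelength λ_C ≈ 2.4263 pm

Calculate the shift:
Δλ = 2.4263 × (1 - cos(141°))
Δλ = 2.4263 × 1.7771
Δλ = 4.3119 pm

Final wavelength:
λ' = 5.5 + 4.3119 = 9.8119 pm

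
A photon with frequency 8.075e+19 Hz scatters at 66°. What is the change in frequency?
2.256e+19 Hz (decrease)

Convert frequency to wavelength (c = 299792458 m/s):
λ₀ = c/f₀ = 299792458/8.075e+19 = 3.7126001e-12 m = 3.7126 pm

Calculate Compton shift:
Δλ = λ_C(1 - cos(66°)) = 1.4394 pm

Final wavelength:
λ' = λ₀ + Δλ = 3.7126 + 1.4394 = 5.1520 pm

Final frequency:
f' = c/λ' = 299792458/5.1520411e-12 = 5.8189066e+19 Hz

Frequency shift (decrease):
Δf = f₀ - f' = 8.075e+19 - 5.8189066e+19 = 2.256e+19 Hz

(Intermediate values are shown rounded; full precision is carried through to the final answer.)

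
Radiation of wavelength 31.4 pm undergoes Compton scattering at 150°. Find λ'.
35.9276 pm

Using the Compton formula: λ' = λ + λ_C(1 − cos θ)

For θ = 150°, cos θ = -√3/2 (exact) ≈ -0.8660, so:
1 − cos 150° = 1 − (-√3/2) ≈ 1.8660

Δλ = λ_C × 1.8660 = 2.4263 × 1.8660 = 4.5276 pm

λ' = 31.4 + 4.5276 = 35.9276 pm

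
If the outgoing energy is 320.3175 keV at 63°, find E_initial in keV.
486.9999 keV

Convert final energy to wavelength (hc ≈ 1239.842 keV·pm):
λ' = hc/E' = 1239.842 / 320.3175 = 3.8707 pm

Calculate the Compton shift:
Δλ = λ_C(1 - cos(63°))
Δλ = 2.4263 × (1 - cos(63°))
Δλ = 1.3248 pm

Initial wavelength:
λ = λ' - Δλ = 3.8707 - 1.3248 = 2.5459 pm

Initial energy:
E = hc/λ = 1239.842 / 2.5459 = 486.9999 keV

(Intermediate values are shown rounded; full precision is carried through to the final answer.)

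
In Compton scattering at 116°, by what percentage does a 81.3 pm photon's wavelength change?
4.2927%

Calculate the Compton shift:
Δλ = λ_C(1 - cos(116°))
Δλ = 2.4263 × (1 - cos(116°))
Δλ = 2.4263 × 1.4384
Δλ = 3.4899 pm

Percentage change:
(Δλ/λ₀) × 100 = (3.4899/81.3) × 100
= 4.2927%

(Intermediate values are shown rounded; full precision is carried through to the final answer.)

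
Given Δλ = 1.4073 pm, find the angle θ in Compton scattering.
65.17°

From the Compton formula Δλ = λ_C(1 - cos θ), we can solve for θ:

cos θ = 1 - Δλ/λ_C

Given:
- Δλ = 1.4073 pm
- λ_C = h/(m_e·c) ≈ 2.42631024 pm

cos θ = 1 - 1.4073/2.42631024
cos θ = 1 - 0.580017
cos θ = 0.419983

θ = arccos(0.419983)
θ = 65.17°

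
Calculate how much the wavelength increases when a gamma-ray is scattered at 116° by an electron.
3.4899 pm

Using the Compton scattering formula:
Δλ = λ_C(1 - cos θ)

where λ_C = h/(m_e·c) ≈ 2.4263 pm is the Compton wavelength of an electron.

For θ = 116°:
cos(116°) = -0.4384
1 - cos(116°) = 1.4384

Δλ = 2.4263 × 1.4384
Δλ = 3.4899 pm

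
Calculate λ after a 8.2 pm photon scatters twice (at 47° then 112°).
12.3068 pm

Apply Compton shift twice:

First scattering at θ₁ = 47°:
Δλ₁ = λ_C(1 - cos(47°))
Δλ₁ = 2.4263 × 0.3180
Δλ₁ = 0.7716 pm

After first scattering:
λ₁ = 8.2 + 0.7716 = 8.9716 pm

Second scattering at θ₂ = 112°:
Δλ₂ = λ_C(1 - cos(112°))
Δλ₂ = 2.4263 × 1.3746
Δλ₂ = 3.3352 pm

Final wavelength:
λ₂ = 8.9716 + 3.3352 = 12.3068 pm

Total shift: Δλ_total = 0.7716 + 3.3352 = 4.1068 pm

(Intermediate values are shown rounded; full precision is carried through to the final answer.)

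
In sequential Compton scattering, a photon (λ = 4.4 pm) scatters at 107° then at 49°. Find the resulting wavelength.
8.3702 pm

Apply Compton shift twice:

First scattering at θ₁ = 107°:
Δλ₁ = λ_C(1 - cos(107°))
Δλ₁ = 2.4263 × 1.2924
Δλ₁ = 3.1357 pm

After first scattering:
λ₁ = 4.4 + 3.1357 = 7.5357 pm

Second scattering at θ₂ = 49°:
Δλ₂ = λ_C(1 - cos(49°))
Δλ₂ = 2.4263 × 0.3439
Δλ₂ = 0.8345 pm

Final wavelength:
λ₂ = 7.5357 + 0.8345 = 8.3702 pm

Total shift: Δλ_total = 3.1357 + 0.8345 = 3.9702 pm

(Intermediate values are shown rounded; full precision is carried through to the final answer.)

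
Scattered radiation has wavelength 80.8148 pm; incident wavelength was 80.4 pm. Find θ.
34.00°

First find the wavelength shift:
Δλ = λ' - λ = 80.8148 - 80.4 = 0.4148 pm

Using Δλ = λ_C(1 - cos θ), with λ_C = h/(m_e·c) ≈ 2.42631024 pm:
cos θ = 1 - Δλ/λ_C
cos θ = 1 - 0.4148/2.42631024
cos θ = 0.829041

θ = arccos(0.829041)
θ = 34.00°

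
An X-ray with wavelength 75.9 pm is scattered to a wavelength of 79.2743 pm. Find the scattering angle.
113.00°

First find the wavelength shift:
Δλ = λ' - λ = 79.2743 - 75.9 = 3.3743 pm

Using Δλ = λ_C(1 - cos θ), with λ_C = h/(m_e·c) ≈ 2.42631024 pm:
cos θ = 1 - Δλ/λ_C
cos θ = 1 - 3.3743/2.42631024
cos θ = -0.390713

θ = arccos(-0.390713)
θ = 113.00°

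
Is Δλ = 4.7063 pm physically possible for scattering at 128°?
No, inconsistent

Calculate the expected shift for θ = 128°:

Δλ_expected = λ_C(1 - cos(128°))
Δλ_expected = 2.4263 × (1 - cos(128°))
Δλ_expected = 2.4263 × 1.6157
Δλ_expected = 3.9201 pm

Given shift: 4.7063 pm
Expected shift: 3.9201 pm
Difference: 0.7862 pm

The values do not match. The given shift corresponds to θ ≈ 160.0°, not 128°.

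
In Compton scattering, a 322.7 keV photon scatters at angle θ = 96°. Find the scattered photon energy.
190.1010 keV

First convert energy to wavelength:
λ = hc/E, with hc ≈ 1239.842 keV·pm (i.e. 1239.842 eV·nm)

For E = 322.7 keV = 322700 eV:
λ = 1239.842 keV·pm / 322.7 keV
λ = 3.8421 pm

Calculate the Compton shift:
Δλ = λ_C(1 - cos(96°)) = 2.4263 × 1.1045
Δλ = 2.6799 pm

Final wavelength:
λ' = 3.8421 + 2.6799 = 6.5220 pm

Final energy:
E' = hc/λ' = 1239.842 / 6.5220 = 190.1010 keV

(Intermediate values are shown rounded; full precision is carried through to the final answer.)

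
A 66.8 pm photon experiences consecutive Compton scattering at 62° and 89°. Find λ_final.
70.4712 pm

Apply Compton shift twice:

First scattering at θ₁ = 62°:
Δλ₁ = λ_C(1 - cos(62°))
Δλ₁ = 2.4263 × 0.5305
Δλ₁ = 1.2872 pm

After first scattering:
λ₁ = 66.8 + 1.2872 = 68.0872 pm

Second scattering at θ₂ = 89°:
Δλ₂ = λ_C(1 - cos(89°))
Δλ₂ = 2.4263 × 0.9825
Δλ₂ = 2.3840 pm

Final wavelength:
λ₂ = 68.0872 + 2.3840 = 70.4712 pm

Total shift: Δλ_total = 1.2872 + 2.3840 = 3.6712 pm

(Intermediate values are shown rounded; full precision is carried through to the final answer.)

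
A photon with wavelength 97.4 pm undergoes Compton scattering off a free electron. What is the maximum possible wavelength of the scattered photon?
102.2526 pm (at θ = 180°)

The Compton shift is Δλ = λ_C(1 − cos θ).

Since cos θ ranges from −1 to 1, the factor (1 − cos θ) ranges from 0 to 2; the maximum shift occurs at θ = 180° (backscattering):
Δλ_max = 2λ_C = 2 × 2.4263 pm = 4.8526 pm

Maximum scattered wavelength:
λ'_max = λ₀ + Δλ_max = 97.4 + 4.8526 = 102.2526 pm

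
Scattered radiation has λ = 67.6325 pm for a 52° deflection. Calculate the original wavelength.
66.7000 pm

From λ' = λ + Δλ, we have λ = λ' - Δλ

First calculate the Compton shift:
Δλ = λ_C(1 - cos θ)
Δλ = 2.4263 × (1 - cos(52°))
Δλ = 2.4263 × 0.3843
Δλ = 0.9325 pm

Initial wavelength:
λ = λ' - Δλ
λ = 67.6325 - 0.9325
λ = 66.7000 pm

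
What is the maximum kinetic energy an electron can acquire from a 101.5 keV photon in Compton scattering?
28.8579 keV

Maximum energy transfer occurs at θ = 180° (backscattering).

Initial photon: E₀ = 101.5 keV → λ₀ = 12.2152 pm

Maximum Compton shift (at 180°):
Δλ_max = 2λ_C = 2 × 2.4263 = 4.8526 pm

Final wavelength:
λ' = 12.2152 + 4.8526 = 17.0678 pm

Minimum photon energy (maximum energy to electron):
E'_min = hc/λ' = 72.6421 keV

Maximum electron kinetic energy:
K_max = E₀ - E'_min = 101.5000 - 72.6421 = 28.8579 keV

(Intermediate values are shown rounded; full precision is carried through to the final answer.)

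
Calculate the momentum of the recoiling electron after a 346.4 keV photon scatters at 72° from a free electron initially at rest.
1.8905e-22 kg·m/s

The electron is initially at rest, so by conservation of momentum:
p⃗_e = p⃗₀ − p⃗'  (incident photon momentum minus scattered photon momentum)

Photon momentum magnitudes (p = h/λ = E/c):
λ₀ = hc/E₀ = 3.5792 pm → p₀ = h/λ₀ = 1.8513e-22 kg·m/s
Δλ = λ_C(1 − cos 72°) = 1.6765 pm
λ' = 5.2558 pm → p' = h/λ' = 1.2607e-22 kg·m/s

The scattered photon makes angle θ = 72° with the incident direction, so by the law of cosines:
|p⃗_e|² = p₀² + p'² − 2p₀p'cos θ
|p⃗_e|² = (1.8513e-22)² + (1.2607e-22)² − 2·1.8513e-22·1.2607e-22·cos(72°)
|p⃗_e| = 1.8905e-22 kg·m/s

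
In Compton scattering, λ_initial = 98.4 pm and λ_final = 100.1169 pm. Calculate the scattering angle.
73.00°

First find the wavelength shift:
Δλ = λ' - λ = 100.1169 - 98.4 = 1.7169 pm

Using Δλ = λ_C(1 - cos θ), with λ_C = h/(m_e·c) ≈ 2.42631024 pm:
cos θ = 1 - Δλ/λ_C
cos θ = 1 - 1.7169/2.42631024
cos θ = 0.292382

θ = arccos(0.292382)
θ = 73.00°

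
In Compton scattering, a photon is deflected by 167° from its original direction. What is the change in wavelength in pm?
4.7904 pm

Using the Compton scattering formula:
Δλ = λ_C(1 - cos θ)

where λ_C = h/(m_e·c) ≈ 2.4263 pm is the Compton wavelength of an electron.

For θ = 167°:
cos(167°) = -0.9744
1 - cos(167°) = 1.9744

Δλ = 2.4263 × 1.9744
Δλ = 4.7904 pm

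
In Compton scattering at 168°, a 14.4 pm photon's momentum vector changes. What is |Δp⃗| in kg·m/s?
8.0094e-23 kg·m/s

Photon momentum magnitude is p = h/λ.

Initial momentum:
p₀ = h/λ = 6.6261e-34/1.4400e-11 = 4.6014e-23 kg·m/s

After scattering:
λ' = λ + Δλ = 14.4 + 4.7996 = 19.1996 pm
p' = h/λ' = 6.6261e-34/1.9200e-11 = 3.4512e-23 kg·m/s

Momentum is a vector; the scattered photon's direction makes angle θ = 168° with the incident direction. The magnitude of the vector change Δp⃗ = p⃗₀ − p⃗' is found from the law of cosines:
|Δp⃗|² = p₀² + p'² − 2p₀p'cos θ
|Δp⃗|² = (4.6014e-23)² + (3.4512e-23)² − 2·4.6014e-23·3.4512e-23·cos(168°)
|Δp⃗| = 8.0094e-23 kg·m/s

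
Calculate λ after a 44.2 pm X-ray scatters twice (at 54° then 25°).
45.4275 pm

Apply Compton shift twice:

First scattering at θ₁ = 54°:
Δλ₁ = λ_C(1 - cos(54°))
Δλ₁ = 2.4263 × 0.4122
Δλ₁ = 1.0002 pm

After first scattering:
λ₁ = 44.2 + 1.0002 = 45.2002 pm

Second scattering at θ₂ = 25°:
Δλ₂ = λ_C(1 - cos(25°))
Δλ₂ = 2.4263 × 0.0937
Δλ₂ = 0.2273 pm

Final wavelength:
λ₂ = 45.2002 + 0.2273 = 45.4275 pm

Total shift: Δλ_total = 1.0002 + 0.2273 = 1.2275 pm

(Intermediate values are shown rounded; full precision is carried through to the final answer.)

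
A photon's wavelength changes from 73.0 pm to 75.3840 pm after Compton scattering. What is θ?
89.00°

First find the wavelength shift:
Δλ = λ' - λ = 75.3840 - 73.0 = 2.3840 pm

Using Δλ = λ_C(1 - cos θ), with λ_C = h/(m_e·c) ≈ 2.42631024 pm:
cos θ = 1 - Δλ/λ_C
cos θ = 1 - 2.3840/2.42631024
cos θ = 0.017438

θ = arccos(0.017438)
θ = 89.00°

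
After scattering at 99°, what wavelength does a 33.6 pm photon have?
36.4059 pm

Using the Compton scattering formula:
λ' = λ + Δλ = λ + λ_C(1 - cos θ)

Given:
- Initial wavelength λ = 33.6 pm
- Scattering angle θ = 99°
- Compton wavelength λ_C ≈ 2.4263 pm

Calculate the shift:
Δλ = 2.4263 × (1 - cos(99°))
Δλ = 2.4263 × 1.1564
Δλ = 2.8059 pm

Final wavelength:
λ' = 33.6 + 2.8059 = 36.4059 pm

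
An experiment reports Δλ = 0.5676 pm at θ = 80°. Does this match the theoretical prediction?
No, inconsistent

Calculate the expected shift for θ = 80°:

Δλ_expected = λ_C(1 - cos(80°))
Δλ_expected = 2.4263 × (1 - cos(80°))
Δλ_expected = 2.4263 × 0.8264
Δλ_expected = 2.0050 pm

Given shift: 0.5676 pm
Expected shift: 2.0050 pm
Difference: 1.4373 pm

The values do not match. The given shift corresponds to θ ≈ 40.0°, not 80°.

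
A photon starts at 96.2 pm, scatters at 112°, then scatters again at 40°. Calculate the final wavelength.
100.1029 pm

Apply Compton shift twice:

First scattering at θ₁ = 112°:
Δλ₁ = λ_C(1 - cos(112°))
Δλ₁ = 2.4263 × 1.3746
Δλ₁ = 3.3352 pm

After first scattering:
λ₁ = 96.2 + 3.3352 = 99.5352 pm

Second scattering at θ₂ = 40°:
Δλ₂ = λ_C(1 - cos(40°))
Δλ₂ = 2.4263 × 0.2340
Δλ₂ = 0.5676 pm

Final wavelength:
λ₂ = 99.5352 + 0.5676 = 100.1029 pm

Total shift: Δλ_total = 3.3352 + 0.5676 = 3.9029 pm

(Intermediate values are shown rounded; full precision is carried through to the final answer.)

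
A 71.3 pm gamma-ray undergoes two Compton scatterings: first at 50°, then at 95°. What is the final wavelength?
74.8045 pm

Apply Compton shift twice:

First scattering at θ₁ = 50°:
Δλ₁ = λ_C(1 - cos(50°))
Δλ₁ = 2.4263 × 0.3572
Δλ₁ = 0.8667 pm

After first scattering:
λ₁ = 71.3 + 0.8667 = 72.1667 pm

Second scattering at θ₂ = 95°:
Δλ₂ = λ_C(1 - cos(95°))
Δλ₂ = 2.4263 × 1.0872
Δλ₂ = 2.6378 pm

Final wavelength:
λ₂ = 72.1667 + 2.6378 = 74.8045 pm

Total shift: Δλ_total = 0.8667 + 2.6378 = 3.5045 pm

(Intermediate values are shown rounded; full precision is carried through to the final answer.)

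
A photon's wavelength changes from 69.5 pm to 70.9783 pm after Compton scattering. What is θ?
67.00°

First find the wavelength shift:
Δλ = λ' - λ = 70.9783 - 69.5 = 1.4783 pm

Using Δλ = λ_C(1 - cos θ), with λ_C = h/(m_e·c) ≈ 2.42631024 pm:
cos θ = 1 - Δλ/λ_C
cos θ = 1 - 1.4783/2.42631024
cos θ = 0.390721

θ = arccos(0.390721)
θ = 67.00°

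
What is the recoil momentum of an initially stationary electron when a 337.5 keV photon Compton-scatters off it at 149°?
2.5327e-22 kg·m/s

The electron is initially at rest, so by conservation of momentum:
p⃗_e = p⃗₀ − p⃗'  (incident photon momentum minus scattered photon momentum)

Photon momentum magnitudes (p = h/λ = E/c):
λ₀ = hc/E₀ = 3.6736 pm → p₀ = h/λ₀ = 1.8037e-22 kg·m/s
Δλ = λ_C(1 − cos 149°) = 4.5061 pm
λ' = 8.1797 pm → p' = h/λ' = 8.1007e-23 kg·m/s

The scattered photon makes angle θ = 149° with the incident direction, so by the law of cosines:
|p⃗_e|² = p₀² + p'² − 2p₀p'cos θ
|p⃗_e|² = (1.8037e-22)² + (8.1007e-23)² − 2·1.8037e-22·8.1007e-23·cos(149°)
|p⃗_e| = 2.5327e-22 kg·m/s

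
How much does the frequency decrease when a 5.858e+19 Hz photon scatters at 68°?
1.340e+19 Hz (decrease)

Convert frequency to wavelength (c = 299792458 m/s):
λ₀ = c/f₀ = 299792458/5.858e+19 = 5.1176589e-12 m = 5.1177 pm

Calculate Compton shift:
Δλ = λ_C(1 - cos(68°)) = 1.5174 pm

Final wavelength:
λ' = λ₀ + Δλ = 5.1177 + 1.5174 = 6.6351 pm

Final frequency:
f' = c/λ' = 299792458/6.6350573e-12 = 4.5183100e+19 Hz

Frequency shift (decrease):
Δf = f₀ - f' = 5.858e+19 - 4.5183100e+19 = 1.340e+19 Hz

(Intermediate values are shown rounded; full precision is carried through to the final answer.)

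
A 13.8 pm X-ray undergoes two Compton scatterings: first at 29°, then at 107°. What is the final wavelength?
17.2399 pm

Apply Compton shift twice:

First scattering at θ₁ = 29°:
Δλ₁ = λ_C(1 - cos(29°))
Δλ₁ = 2.4263 × 0.1254
Δλ₁ = 0.3042 pm

After first scattering:
λ₁ = 13.8 + 0.3042 = 14.1042 pm

Second scattering at θ₂ = 107°:
Δλ₂ = λ_C(1 - cos(107°))
Δλ₂ = 2.4263 × 1.2924
Δλ₂ = 3.1357 pm

Final wavelength:
λ₂ = 14.1042 + 3.1357 = 17.2399 pm

Total shift: Δλ_total = 0.3042 + 3.1357 = 3.4399 pm

(Intermediate values are shown rounded; full precision is carried through to the final answer.)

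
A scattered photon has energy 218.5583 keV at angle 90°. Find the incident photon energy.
381.8999 keV

Convert final energy to wavelength (hc ≈ 1239.842 keV·pm):
λ' = hc/E' = 1239.842 / 218.5583 = 5.6728 pm

Calculate the Compton shift:
Δλ = λ_C(1 - cos(90°))
Δλ = 2.4263 × (1 - cos(90°))
Δλ = 2.4263 pm

Initial wavelength:
λ = λ' - Δλ = 5.6728 - 2.4263 = 3.2465 pm

Initial energy:
E = hc/λ = 1239.842 / 3.2465 = 381.8999 keV

(Intermediate values are shown rounded; full precision is carried through to the final answer.)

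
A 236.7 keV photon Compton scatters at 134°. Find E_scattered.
132.6063 keV

First convert energy to wavelength:
λ = hc/E, with hc ≈ 1239.842 keV·pm (i.e. 1239.842 eV·nm)

For E = 236.7 keV = 236700 eV:
λ = 1239.842 keV·pm / 236.7 keV
λ = 5.2380 pm

Calculate the Compton shift:
Δλ = λ_C(1 - cos(134°)) = 2.4263 × 1.6947
Δλ = 4.1118 pm

Final wavelength:
λ' = 5.2380 + 4.1118 = 9.3498 pm

Final energy:
E' = hc/λ' = 1239.842 / 9.3498 = 132.6063 keV

(Intermediate values are shown rounded; full precision is carried through to the final answer.)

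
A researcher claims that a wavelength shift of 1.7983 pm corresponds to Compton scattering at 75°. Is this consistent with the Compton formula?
Yes, consistent

Calculate the expected shift for θ = 75°:

Δλ_expected = λ_C(1 - cos(75°))
Δλ_expected = 2.4263 × (1 - cos(75°))
Δλ_expected = 2.4263 × 0.7412
Δλ_expected = 1.7983 pm

Given shift: 1.7983 pm
Expected shift: 1.7983 pm
Difference: 0.0000 pm

The values match. This is consistent with Compton scattering at the stated angle.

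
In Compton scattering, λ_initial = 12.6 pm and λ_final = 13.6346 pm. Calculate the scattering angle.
55.00°

First find the wavelength shift:
Δλ = λ' - λ = 13.6346 - 12.6 = 1.0346 pm

Using Δλ = λ_C(1 - cos θ), with λ_C = h/(m_e·c) ≈ 2.42631024 pm:
cos θ = 1 - Δλ/λ_C
cos θ = 1 - 1.0346/2.42631024
cos θ = 0.573591

θ = arccos(0.573591)
θ = 55.00°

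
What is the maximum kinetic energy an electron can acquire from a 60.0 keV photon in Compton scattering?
11.4105 keV

Maximum energy transfer occurs at θ = 180° (backscattering).

Initial photon: E₀ = 60.0 keV → λ₀ = 20.6640 pm

Maximum Compton shift (at 180°):
Δλ_max = 2λ_C = 2 × 2.4263 = 4.8526 pm

Final wavelength:
λ' = 20.6640 + 4.8526 = 25.5167 pm

Minimum photon energy (maximum energy to electron):
E'_min = hc/λ' = 48.5895 keV

Maximum electron kinetic energy:
K_max = E₀ - E'_min = 60.0000 - 48.5895 = 11.4105 keV

(Intermediate values are shown rounded; full precision is carried through to the final answer.)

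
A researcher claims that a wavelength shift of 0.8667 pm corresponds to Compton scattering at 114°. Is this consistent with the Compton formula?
No, inconsistent

Calculate the expected shift for θ = 114°:

Δλ_expected = λ_C(1 - cos(114°))
Δλ_expected = 2.4263 × (1 - cos(114°))
Δλ_expected = 2.4263 × 1.4067
Δλ_expected = 3.4132 pm

Given shift: 0.8667 pm
Expected shift: 3.4132 pm
Difference: 2.5465 pm

The values do not match. The given shift corresponds to θ ≈ 50.0°, not 114°.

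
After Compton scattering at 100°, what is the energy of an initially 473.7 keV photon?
226.8699 keV

First convert energy to wavelength:
λ = hc/E, with hc ≈ 1239.842 keV·pm (i.e. 1239.842 eV·nm)

For E = 473.7 keV = 473700 eV:
λ = 1239.842 keV·pm / 473.7 keV
λ = 2.6174 pm

Calculate the Compton shift:
Δλ = λ_C(1 - cos(100°)) = 2.4263 × 1.1736
Δλ = 2.8476 pm

Final wavelength:
λ' = 2.6174 + 2.8476 = 5.4650 pm

Final energy:
E' = hc/λ' = 1239.842 / 5.4650 = 226.8699 keV

(Intermediate values are shown rounded; full precision is carried through to the final answer.)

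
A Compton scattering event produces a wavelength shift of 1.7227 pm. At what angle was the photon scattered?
73.14°

From the Compton formula Δλ = λ_C(1 - cos θ), we can solve for θ:

cos θ = 1 - Δλ/λ_C

Given:
- Δλ = 1.7227 pm
- λ_C = h/(m_e·c) ≈ 2.42631024 pm

cos θ = 1 - 1.7227/2.42631024
cos θ = 1 - 0.710008
cos θ = 0.289992

θ = arccos(0.289992)
θ = 73.14°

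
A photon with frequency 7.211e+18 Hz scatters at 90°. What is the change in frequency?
3.976e+17 Hz (decrease)

Convert frequency to wavelength (c = 299792458 m/s):
λ₀ = c/f₀ = 299792458/7.211e+18 = 4.1574325e-11 m = 41.5743 pm

Calculate Compton shift:
Δλ = λ_C(1 - cos(90°)) = 2.4263 pm

Final wavelength:
λ' = λ₀ + Δλ = 41.5743 + 2.4263 = 44.0006 pm

Final frequency:
f' = c/λ' = 299792458/4.4000635e-11 = 6.8133666e+18 Hz

Frequency shift (decrease):
Δf = f₀ - f' = 7.211e+18 - 6.8133666e+18 = 3.976e+17 Hz

(Intermediate values are shown rounded; full precision is carried through to the final answer.)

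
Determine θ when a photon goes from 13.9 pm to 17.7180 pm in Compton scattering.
125.00°

First find the wavelength shift:
Δλ = λ' - λ = 17.7180 - 13.9 = 3.8180 pm

Using Δλ = λ_C(1 - cos θ), with λ_C = h/(m_e·c) ≈ 2.42631024 pm:
cos θ = 1 - Δλ/λ_C
cos θ = 1 - 3.8180/2.42631024
cos θ = -0.573583

θ = arccos(-0.573583)
θ = 125.00°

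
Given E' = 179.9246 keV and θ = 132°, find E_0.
436.3998 keV

Convert final energy to wavelength (hc ≈ 1239.842 keV·pm):
λ' = hc/E' = 1239.842 / 179.9246 = 6.8909 pm

Calculate the Compton shift:
Δλ = λ_C(1 - cos(132°))
Δλ = 2.4263 × (1 - cos(132°))
Δλ = 4.0498 pm

Initial wavelength:
λ = λ' - Δλ = 6.8909 - 4.0498 = 2.8411 pm

Initial energy:
E = hc/λ = 1239.842 / 2.8411 = 436.3998 keV

(Intermediate values are shown rounded; full precision is carried through to the final answer.)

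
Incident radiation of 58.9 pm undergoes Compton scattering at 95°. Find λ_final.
61.5378 pm

Using the Compton scattering formula:
λ' = λ + Δλ = λ + λ_C(1 - cos θ)

Given:
- Initial wavelength λ = 58.9 pm
- Scattering angle θ = 95°
- Compton wavelength λ_C ≈ 2.4263 pm

Calculate the shift:
Δλ = 2.4263 × (1 - cos(95°))
Δλ = 2.4263 × 1.0872
Δλ = 2.6378 pm

Final wavelength:
λ' = 58.9 + 2.6378 = 61.5378 pm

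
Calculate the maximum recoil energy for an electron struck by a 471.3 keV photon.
305.6189 keV

Maximum energy transfer occurs at θ = 180° (backscattering).

Initial photon: E₀ = 471.3 keV → λ₀ = 2.6307 pm

Maximum Compton shift (at 180°):
Δλ_max = 2λ_C = 2 × 2.4263 = 4.8526 pm

Final wavelength:
λ' = 2.6307 + 4.8526 = 7.4833 pm

Minimum photon energy (maximum energy to electron):
E'_min = hc/λ' = 165.6811 keV

Maximum electron kinetic energy:
K_max = E₀ - E'_min = 471.3000 - 165.6811 = 305.6189 keV

(Intermediate values are shown rounded; full precision is carried through to the final answer.)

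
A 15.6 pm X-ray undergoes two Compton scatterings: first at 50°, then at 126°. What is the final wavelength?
20.3192 pm

Apply Compton shift twice:

First scattering at θ₁ = 50°:
Δλ₁ = λ_C(1 - cos(50°))
Δλ₁ = 2.4263 × 0.3572
Δλ₁ = 0.8667 pm

After first scattering:
λ₁ = 15.6 + 0.8667 = 16.4667 pm

Second scattering at θ₂ = 126°:
Δλ₂ = λ_C(1 - cos(126°))
Δλ₂ = 2.4263 × 1.5878
Δλ₂ = 3.8525 pm

Final wavelength:
λ₂ = 16.4667 + 3.8525 = 20.3192 pm

Total shift: Δλ_total = 0.8667 + 3.8525 = 4.7192 pm

(Intermediate values are shown rounded; full precision is carried through to the final answer.)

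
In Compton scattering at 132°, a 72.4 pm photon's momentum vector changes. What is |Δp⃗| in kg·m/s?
1.6280e-23 kg·m/s

Photon momentum magnitude is p = h/λ.

Initial momentum:
p₀ = h/λ = 6.6261e-34/7.2400e-11 = 9.1520e-24 kg·m/s

After scattering:
λ' = λ + Δλ = 72.4 + 4.0498 = 76.4498 pm
p' = h/λ' = 6.6261e-34/7.6450e-11 = 8.6672e-24 kg·m/s

Momentum is a vector; the scattered photon's direction makes angle θ = 132° with the incident direction. The magnitude of the vector change Δp⃗ = p⃗₀ − p⃗' is found from the law of cosines:
|Δp⃗|² = p₀² + p'² − 2p₀p'cos θ
|Δp⃗|² = (9.1520e-24)² + (8.6672e-24)² − 2·9.1520e-24·8.6672e-24·cos(132°)
|Δp⃗| = 1.6280e-23 kg·m/s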